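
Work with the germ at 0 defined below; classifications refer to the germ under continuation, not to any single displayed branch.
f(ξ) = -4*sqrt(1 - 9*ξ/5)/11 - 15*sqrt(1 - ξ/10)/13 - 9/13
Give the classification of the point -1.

The point is a regular point.

There is no denominator, hence no pole anywhere.
Branch term sqrt(1 - ξ/(10)): argument at -1 is 11/10, nonzero, so -1 is not its branch point (a point on a principal cut is still regular for the continued germ).
Branch term sqrt(1 - ξ/(5/9)): argument at -1 is 14/5, nonzero, so -1 is not its branch point (a point on a principal cut is still regular for the continued germ).
So the germ continues analytically to -1.


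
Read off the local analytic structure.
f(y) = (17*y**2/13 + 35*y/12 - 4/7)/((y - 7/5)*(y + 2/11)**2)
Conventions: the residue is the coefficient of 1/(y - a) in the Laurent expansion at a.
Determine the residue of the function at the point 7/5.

The residue is 20067487/8265348.

At the order-1 pole 7/5 set g(y) = (y - (7/5))*f(y) = (17*y**2/13 + 35*y/12 - 4/7)/(y + 2/11)**2.
Simple pole: residue = g(a) at a = 7/5, which is 20067487/8265348.


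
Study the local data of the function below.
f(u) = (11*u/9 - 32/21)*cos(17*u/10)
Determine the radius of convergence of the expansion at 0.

The radius of convergence is infinite.

The factor cos(17*u/10) is entire and contributes no finite singular point.
The polynomial part has no poles.
No finite singular points: the Taylor series at 0 converges everywhere.


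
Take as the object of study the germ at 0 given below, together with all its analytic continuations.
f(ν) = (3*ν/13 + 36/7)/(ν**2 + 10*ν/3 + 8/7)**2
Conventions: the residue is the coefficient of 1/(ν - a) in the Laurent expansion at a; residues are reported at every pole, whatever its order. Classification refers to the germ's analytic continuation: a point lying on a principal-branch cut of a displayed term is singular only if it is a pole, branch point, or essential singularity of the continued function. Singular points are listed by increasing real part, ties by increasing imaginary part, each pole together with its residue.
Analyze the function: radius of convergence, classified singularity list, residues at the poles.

Denominator factor (ν**2 + 10*ν/3 + 8/7)^2: discriminant 412/63, real irrational roots -5/3 + (1/21)*sqrt(721) and -5/3 - (1/21)*sqrt(721); poles of order 2, moduli 5/3 - (1/21)*sqrt(721) and 5/3 + (1/21)*sqrt(721).
The radius of convergence is the smallest modulus among the singular points: 5/3 - (1/21)*sqrt(721).
The factor ν**2 + 10*ν/3 + 8/7 splits as (ν - a)(ν - a') with a = -5/3 - (1/21)*sqrt(721), a' = -5/3 + (1/21)*sqrt(721). At the order-2 pole a set g(ν) = (ν - a)^2*f(ν) = [3*ν/13 + 36/7] / (ν - a')^2.
Order-2 pole: residue = g'(a); g'(-5/3 - (1/21)*sqrt(721)) = (11691/551668)*sqrt(721), so the residue is (11691/551668)*sqrt(721).
The factor ν**2 + 10*ν/3 + 8/7 splits as (ν - a)(ν - a') with a = -5/3 + (1/21)*sqrt(721), a' = -5/3 - (1/21)*sqrt(721). At the order-2 pole a set g(ν) = (ν - a)^2*f(ν) = [3*ν/13 + 36/7] / (ν - a')^2.
Order-2 pole: residue = g'(a); g'(-5/3 + (1/21)*sqrt(721)) = -(11691/551668)*sqrt(721), so the residue is -(11691/551668)*sqrt(721).
List the singular points by increasing real part (a conjugate pair: the negative imaginary part first).

Radius of convergence at 0: 5/3 - (1/21)*sqrt(721).
At -5/3 - (1/21)*sqrt(721): a pole of order 2; residue (11691/551668)*sqrt(721).
At -5/3 + (1/21)*sqrt(721): a pole of order 2; residue -(11691/551668)*sqrt(721).


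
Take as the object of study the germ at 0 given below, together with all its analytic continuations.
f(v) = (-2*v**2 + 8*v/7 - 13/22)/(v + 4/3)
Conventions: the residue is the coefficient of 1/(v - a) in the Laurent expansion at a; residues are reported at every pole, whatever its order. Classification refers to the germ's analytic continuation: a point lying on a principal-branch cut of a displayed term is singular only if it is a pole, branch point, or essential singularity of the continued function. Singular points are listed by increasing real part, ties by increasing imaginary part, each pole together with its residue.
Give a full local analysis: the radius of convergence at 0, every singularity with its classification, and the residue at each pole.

Radius of convergence at 0: 4/3.
At -4/3: a pole of order 1; residue -7859/1386.

Denominator factor (v + 4/3): pole of order 1 at -4/3, modulus 4/3.
The radius of convergence is the smallest modulus among the singular points: 4/3.
At the order-1 pole -4/3 set g(v) = (v - (-4/3))*f(v) = -2*v**2 + 8*v/7 - 13/22.
Simple pole: residue = g(a) at a = -4/3, which is -7859/1386.


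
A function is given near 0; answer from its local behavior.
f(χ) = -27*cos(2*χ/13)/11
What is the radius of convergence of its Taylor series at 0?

The radius of convergence is infinite.

The factor cos(2*χ/13) is entire and contributes no finite singular point.
The polynomial part has no poles.
No finite singular points: the Taylor series at 0 converges everywhere.


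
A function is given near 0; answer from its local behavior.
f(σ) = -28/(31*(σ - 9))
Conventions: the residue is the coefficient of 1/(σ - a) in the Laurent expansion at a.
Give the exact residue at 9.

The residue is -28/31.

At the order-1 pole 9 set g(σ) = (σ - (9))*f(σ) = -28/31.
Simple pole: residue = g(a) at a = 9, which is -28/31.


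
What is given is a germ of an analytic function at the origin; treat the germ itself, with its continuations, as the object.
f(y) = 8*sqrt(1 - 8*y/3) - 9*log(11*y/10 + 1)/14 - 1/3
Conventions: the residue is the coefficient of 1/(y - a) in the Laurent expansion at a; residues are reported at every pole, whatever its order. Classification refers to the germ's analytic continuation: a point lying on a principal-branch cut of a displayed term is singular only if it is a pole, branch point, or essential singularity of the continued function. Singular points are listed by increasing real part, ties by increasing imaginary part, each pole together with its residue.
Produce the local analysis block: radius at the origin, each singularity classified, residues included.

Radius of convergence at 0: 3/8.
At -10/11: a logarithmic branch point.
At 3/8: an algebraic (square-root) branch point.

Branch term (-9/14)*log(1 - y/(-10/11)): its argument vanishes at y = -10/11, a logarithmic branch point, modulus 10/11.
Branch term (8)*sqrt(1 - y/(3/8)): its argument vanishes at y = 3/8, a square-root branch point, modulus 3/8.
The radius of convergence is the smallest modulus among the singular points: 3/8.
List the singular points by increasing real part (a conjugate pair: the negative imaginary part first).


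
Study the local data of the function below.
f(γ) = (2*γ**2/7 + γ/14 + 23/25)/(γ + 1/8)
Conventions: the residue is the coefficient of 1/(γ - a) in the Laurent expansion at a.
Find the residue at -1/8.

The residue is 5127/5600.

At the order-1 pole -1/8 set g(γ) = (γ - (-1/8))*f(γ) = 2*γ**2/7 + γ/14 + 23/25.
Simple pole: residue = g(a) at a = -1/8, which is 5127/5600.


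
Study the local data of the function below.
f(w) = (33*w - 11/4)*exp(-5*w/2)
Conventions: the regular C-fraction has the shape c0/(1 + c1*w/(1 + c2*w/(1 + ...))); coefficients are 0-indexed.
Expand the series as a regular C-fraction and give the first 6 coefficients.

The regular C-fraction coefficients are [-11/4, 29/2, -1417/116, 99025/493116, -56164445/67352844, 1330059965/6137030804].

Taylor coefficients (expand at 0): a_0 = -11/4, a_1 = 319/8, a_2 = -2915/32, a_3 = 21175/192, a_4 = -138875/1536, a_5 = 171875/3072.
c0 = a_0 = -11/4. Peel one level at a time: if S = 1 + c*w/S' with S'(0) = 1, then c is the w-coefficient of S and S' = c*w/(S - 1).
S_1 = c0/f = 1 + (29/2)*w + (1417/8)*w^2 + ...; c1 = 29/2.
S_2 = c1*w/(S_1 - 1) = 1 + (-1417/116)*w + (99025/40368)*w^2 + ...; c2 = -1417/116.
S_3 = c2*w/(S_2 - 1) = 1 + (99025/493116)*w + (48417625/289136016)*w^2 + ...; c3 = 99025/493116.
S_4 = c3*w/(S_3 - 1) = 1 + (-56164445/67352844)*w + (136103525/753097008)*w^2 + ...; c4 = -56164445/67352844.
S_5 = c4*w/(S_4 - 1) = 1 + (1330059965/6137030804)*w + ...; c5 = 1330059965/6137030804.


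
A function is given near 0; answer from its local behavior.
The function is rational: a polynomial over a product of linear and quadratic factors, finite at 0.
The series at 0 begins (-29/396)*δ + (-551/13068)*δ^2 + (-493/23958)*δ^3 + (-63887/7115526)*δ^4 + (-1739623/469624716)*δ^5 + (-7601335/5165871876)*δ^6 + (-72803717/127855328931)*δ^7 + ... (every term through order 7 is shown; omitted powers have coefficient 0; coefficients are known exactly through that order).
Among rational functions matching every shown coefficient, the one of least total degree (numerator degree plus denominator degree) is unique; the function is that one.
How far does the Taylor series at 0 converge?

No rational of total degree below 4 reproduces all 8 coefficients; solving the [1/3] Pade equations on them gives f(δ) = -29*δ/(4*(δ - 3)**2*(δ + 11)), whose expansion matches every shown term.
Denominator factor (δ - 3)^2: pole of order 2 at 3, modulus 3.
Denominator factor (δ + 11): pole of order 1 at -11, modulus 11.
The radius of convergence is the smallest modulus among the singular points: 3.

The radius of convergence is 3.


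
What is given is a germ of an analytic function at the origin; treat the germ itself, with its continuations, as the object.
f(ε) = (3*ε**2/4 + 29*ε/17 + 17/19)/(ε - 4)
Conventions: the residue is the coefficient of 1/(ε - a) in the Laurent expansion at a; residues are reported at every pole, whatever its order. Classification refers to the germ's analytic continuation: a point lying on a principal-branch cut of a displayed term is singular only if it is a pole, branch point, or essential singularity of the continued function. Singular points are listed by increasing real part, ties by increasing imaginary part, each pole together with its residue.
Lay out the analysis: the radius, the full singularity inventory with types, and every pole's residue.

Denominator factor (ε - 4): pole of order 1 at 4, modulus 4.
The radius of convergence is the smallest modulus among the singular points: 4.
At the order-1 pole 4 set g(ε) = (ε - (4))*f(ε) = 3*ε**2/4 + 29*ε/17 + 17/19.
Simple pole: residue = g(a) at a = 4, which is 6369/323.

Radius of convergence at 0: 4.
At 4: a pole of order 1; residue 6369/323.


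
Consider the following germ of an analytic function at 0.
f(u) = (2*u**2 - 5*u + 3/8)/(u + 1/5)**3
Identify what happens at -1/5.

The denominator factor u + 1/5 vanishes at -1/5 and appears to the power 3; the numerator there equals 291/200, nonzero, and no other factor vanishes.
Hence a pole whose order is the multiplicity, 3.

The point is a pole of order 3.


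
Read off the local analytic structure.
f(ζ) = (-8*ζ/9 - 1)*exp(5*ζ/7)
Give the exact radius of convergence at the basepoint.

The radius of convergence is infinite.

The factor exp(5*ζ/7) is entire and contributes no finite singular point.
The polynomial part has no poles.
No finite singular points: the Taylor series at 0 converges everywhere.


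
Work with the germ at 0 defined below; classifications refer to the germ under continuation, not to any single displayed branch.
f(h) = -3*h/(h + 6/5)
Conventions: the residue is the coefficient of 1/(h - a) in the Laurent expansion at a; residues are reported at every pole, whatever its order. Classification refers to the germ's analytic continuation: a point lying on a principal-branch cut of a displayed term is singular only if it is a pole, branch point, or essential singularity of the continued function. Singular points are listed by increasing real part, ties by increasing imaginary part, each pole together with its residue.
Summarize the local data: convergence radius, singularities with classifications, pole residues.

Radius of convergence at 0: 6/5.
At -6/5: a pole of order 1; residue 18/5.

Denominator factor (h + 6/5): pole of order 1 at -6/5, modulus 6/5.
The radius of convergence is the smallest modulus among the singular points: 6/5.
At the order-1 pole -6/5 set g(h) = (h - (-6/5))*f(h) = -3*h.
Simple pole: residue = g(a) at a = -6/5, which is 18/5.


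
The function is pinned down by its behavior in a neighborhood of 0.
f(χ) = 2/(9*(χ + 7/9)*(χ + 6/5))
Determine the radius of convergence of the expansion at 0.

Denominator factor (χ + 6/5): pole of order 1 at -6/5, modulus 6/5.
Denominator factor (χ + 7/9): pole of order 1 at -7/9, modulus 7/9.
The radius of convergence is the smallest modulus among the singular points: 7/9.

The radius of convergence is 7/9.


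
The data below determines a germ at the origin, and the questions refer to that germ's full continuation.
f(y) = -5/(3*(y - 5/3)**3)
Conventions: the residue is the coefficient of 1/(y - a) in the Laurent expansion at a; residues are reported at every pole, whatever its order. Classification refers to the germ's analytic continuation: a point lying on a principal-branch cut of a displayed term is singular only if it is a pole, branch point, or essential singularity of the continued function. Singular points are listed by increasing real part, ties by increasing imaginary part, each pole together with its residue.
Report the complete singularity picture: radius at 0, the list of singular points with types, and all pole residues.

Radius of convergence at 0: 5/3.
At 5/3: a pole of order 3; residue 0.

Denominator factor (y - 5/3)^3: pole of order 3 at 5/3, modulus 5/3.
The radius of convergence is the smallest modulus among the singular points: 5/3.
At the order-3 pole 5/3 set g(y) = (y - (5/3))^3*f(y) = -5/3.
Order-3 pole: residue = g''(a)/2; g''(5/3) = 0, so the residue is 0.


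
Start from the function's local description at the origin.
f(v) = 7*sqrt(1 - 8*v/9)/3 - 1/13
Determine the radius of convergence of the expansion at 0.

Branch term (7/3)*sqrt(1 - v/(9/8)): its argument vanishes at v = 9/8, a square-root branch point, modulus 9/8.
The radius of convergence is the smallest modulus among the singular points: 9/8.

The radius of convergence is 9/8.


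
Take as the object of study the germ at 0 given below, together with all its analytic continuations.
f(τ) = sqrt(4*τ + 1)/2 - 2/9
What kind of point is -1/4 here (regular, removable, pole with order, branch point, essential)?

The point is an algebraic (square-root) branch point.

The term (1/2)*sqrt(1 - τ/(-1/4)) has argument 1 - -1/4/(-1/4) = 0 at -1/4: a square-root (algebraic, two-sheeted) branch point; the remaining terms are analytic or single-valued there.


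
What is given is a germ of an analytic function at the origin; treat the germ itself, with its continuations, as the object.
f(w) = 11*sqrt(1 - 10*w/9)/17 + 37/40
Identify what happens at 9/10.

The term (11/17)*sqrt(1 - w/(9/10)) has argument 1 - 9/10/(9/10) = 0 at 9/10: a square-root (algebraic, two-sheeted) branch point; the remaining terms are analytic or single-valued there.

The point is an algebraic (square-root) branch point.


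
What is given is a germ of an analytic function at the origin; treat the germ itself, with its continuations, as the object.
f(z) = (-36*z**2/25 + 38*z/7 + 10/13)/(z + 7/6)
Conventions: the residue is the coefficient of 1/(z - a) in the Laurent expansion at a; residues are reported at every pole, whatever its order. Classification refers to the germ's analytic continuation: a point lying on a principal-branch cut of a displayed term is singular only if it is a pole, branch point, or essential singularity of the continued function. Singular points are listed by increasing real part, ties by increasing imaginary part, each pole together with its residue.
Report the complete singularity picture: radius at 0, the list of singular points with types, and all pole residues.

Radius of convergence at 0: 7/6.
At -7/6: a pole of order 1; residue -7336/975.

Denominator factor (z + 7/6): pole of order 1 at -7/6, modulus 7/6.
The radius of convergence is the smallest modulus among the singular points: 7/6.
At the order-1 pole -7/6 set g(z) = (z - (-7/6))*f(z) = -36*z**2/25 + 38*z/7 + 10/13.
Simple pole: residue = g(a) at a = -7/6, which is -7336/975.


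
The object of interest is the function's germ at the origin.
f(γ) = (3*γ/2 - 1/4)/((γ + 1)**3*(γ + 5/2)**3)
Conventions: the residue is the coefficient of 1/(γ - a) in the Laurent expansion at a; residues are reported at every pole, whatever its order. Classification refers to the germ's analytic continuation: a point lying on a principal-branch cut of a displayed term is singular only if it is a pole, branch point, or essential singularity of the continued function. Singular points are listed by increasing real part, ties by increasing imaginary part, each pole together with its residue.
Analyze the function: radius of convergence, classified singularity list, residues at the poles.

Radius of convergence at 0: 1.
At -5/2: a pole of order 3; residue 184/81.
At -1: a pole of order 3; residue -184/81.

Denominator factor (γ + 1)^3: pole of order 3 at -1, modulus 1.
Denominator factor (γ + 5/2)^3: pole of order 3 at -5/2, modulus 5/2.
The radius of convergence is the smallest modulus among the singular points: 1.
At the order-3 pole -5/2 set g(γ) = (γ - (-5/2))^3*f(γ) = (3*γ/2 - 1/4)/(γ + 1)**3.
Order-3 pole: residue = g''(a)/2; g''(-5/2) = 368/81, so the residue is 184/81.
At the order-3 pole -1 set g(γ) = (γ - (-1))^3*f(γ) = (3*γ/2 - 1/4)/(γ + 5/2)**3.
Order-3 pole: residue = g''(a)/2; g''(-1) = -368/81, so the residue is -184/81.
List the singular points by increasing real part (a conjugate pair: the negative imaginary part first).


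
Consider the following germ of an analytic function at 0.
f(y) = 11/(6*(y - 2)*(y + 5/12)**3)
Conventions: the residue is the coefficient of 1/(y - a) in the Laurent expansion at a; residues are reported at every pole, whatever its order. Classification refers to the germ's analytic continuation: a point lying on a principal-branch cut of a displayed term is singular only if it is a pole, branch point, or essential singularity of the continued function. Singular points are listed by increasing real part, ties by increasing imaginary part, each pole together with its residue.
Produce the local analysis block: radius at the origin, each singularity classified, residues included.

Radius of convergence at 0: 5/12.
At -5/12: a pole of order 3; residue -3168/24389.
At 2: a pole of order 1; residue 3168/24389.

Denominator factor (y - 2): pole of order 1 at 2, modulus 2.
Denominator factor (y + 5/12)^3: pole of order 3 at -5/12, modulus 5/12.
The radius of convergence is the smallest modulus among the singular points: 5/12.
At the order-3 pole -5/12 set g(y) = (y - (-5/12))^3*f(y) = 11/(6*(y - 2)).
Order-3 pole: residue = g''(a)/2; g''(-5/12) = -6336/24389, so the residue is -3168/24389.
At the order-1 pole 2 set g(y) = (y - (2))*f(y) = 11/(6*(y + 5/12)**3).
Simple pole: residue = g(a) at a = 2, which is 3168/24389.
List the singular points by increasing real part (a conjugate pair: the negative imaginary part first).


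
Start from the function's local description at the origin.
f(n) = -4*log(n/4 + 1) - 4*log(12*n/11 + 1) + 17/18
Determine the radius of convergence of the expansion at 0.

Branch term (-4)*log(1 - n/(-11/12)): its argument vanishes at n = -11/12, a logarithmic branch point, modulus 11/12.
Branch term (-4)*log(1 - n/(-4)): its argument vanishes at n = -4, a logarithmic branch point, modulus 4.
The radius of convergence is the smallest modulus among the singular points: 11/12.

The radius of convergence is 11/12.


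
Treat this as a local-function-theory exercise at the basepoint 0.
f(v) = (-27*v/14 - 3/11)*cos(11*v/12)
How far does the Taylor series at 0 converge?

The radius of convergence is infinite.

The factor cos(11*v/12) is entire and contributes no finite singular point.
The polynomial part has no poles.
No finite singular points: the Taylor series at 0 converges everywhere.


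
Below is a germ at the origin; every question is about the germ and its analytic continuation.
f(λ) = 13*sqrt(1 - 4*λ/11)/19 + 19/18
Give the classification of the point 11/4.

The point is an algebraic (square-root) branch point.

The term (13/19)*sqrt(1 - λ/(11/4)) has argument 1 - 11/4/(11/4) = 0 at 11/4: a square-root (algebraic, two-sheeted) branch point; the remaining terms are analytic or single-valued there.


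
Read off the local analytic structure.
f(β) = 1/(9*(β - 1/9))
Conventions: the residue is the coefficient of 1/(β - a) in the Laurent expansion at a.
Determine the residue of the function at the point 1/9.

At the order-1 pole 1/9 set g(β) = (β - (1/9))*f(β) = 1/9.
Simple pole: residue = g(a) at a = 1/9, which is 1/9.

The residue is 1/9.


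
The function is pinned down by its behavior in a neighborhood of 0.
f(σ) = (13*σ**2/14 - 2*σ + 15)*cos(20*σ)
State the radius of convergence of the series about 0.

The factor cos(20*σ) is entire and contributes no finite singular point.
The polynomial part has no poles.
No finite singular points: the Taylor series at 0 converges everywhere.

The radius of convergence is infinite.


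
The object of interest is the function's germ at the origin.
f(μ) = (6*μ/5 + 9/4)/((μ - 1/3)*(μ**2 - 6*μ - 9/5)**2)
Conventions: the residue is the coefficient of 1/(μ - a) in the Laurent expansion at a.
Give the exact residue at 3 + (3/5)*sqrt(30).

The factor μ**2 - 6*μ - 9/5 splits as (μ - a)(μ - a') with a = 3 + (3/5)*sqrt(30), a' = 3 - (3/5)*sqrt(30). At the order-2 pole a set g(μ) = (μ - a)^2*f(μ) = [(6*μ/5 + 9/4)/(μ - 1/3)] / (μ - a')^2.
Order-2 pole: residue = g'(a); g'(3 + (3/5)*sqrt(30)) = -21465/220448 + (15223/992016)*sqrt(30), so the residue is -21465/220448 + (15223/992016)*sqrt(30).

The residue is -21465/220448 + (15223/992016)*sqrt(30).


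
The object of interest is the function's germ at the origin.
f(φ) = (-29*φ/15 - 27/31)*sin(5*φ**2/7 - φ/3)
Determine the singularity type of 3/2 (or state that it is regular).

The point is a regular point.

There is no denominator, hence no pole anywhere.
The factor sin(5*φ**2/7 - φ/3) is entire.
So the germ continues analytically to 3/2.


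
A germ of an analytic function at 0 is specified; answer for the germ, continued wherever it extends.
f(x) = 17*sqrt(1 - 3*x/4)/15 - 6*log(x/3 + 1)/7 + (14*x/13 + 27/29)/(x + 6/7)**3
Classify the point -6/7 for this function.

The denominator factor x + 6/7 vanishes at -6/7 and appears to the power 3; the numerator there equals 3/377, nonzero, and no other factor vanishes.
The branch terms are analytic at this point.
Hence a pole whose order is the multiplicity, 3.

The point is a pole of order 3.


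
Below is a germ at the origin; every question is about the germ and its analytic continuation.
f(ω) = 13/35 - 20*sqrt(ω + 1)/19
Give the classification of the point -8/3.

The point is a regular point.

There is no denominator, hence no pole anywhere.
Branch term sqrt(1 - ω/(-1)): argument at -8/3 is -5/3, nonzero, so -8/3 is not its branch point (a point on a principal cut is still regular for the continued germ).
So the germ continues analytically to -8/3.


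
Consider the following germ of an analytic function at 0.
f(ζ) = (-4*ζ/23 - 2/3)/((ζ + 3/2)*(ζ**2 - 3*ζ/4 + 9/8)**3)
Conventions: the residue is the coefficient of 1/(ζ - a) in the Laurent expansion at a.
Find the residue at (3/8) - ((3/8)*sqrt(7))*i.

The factor ζ**2 - 3*ζ/4 + 9/8 splits as (ζ - a)(ζ - a') with a = (3/8) - ((3/8)*sqrt(7))*i, a' = (3/8) + ((3/8)*sqrt(7))*i. At the order-3 pole a set g(ζ) = (ζ - a)^3*f(ζ) = [(-4*ζ/23 - 2/3)/(ζ + 3/2)] / (ζ - a')^3.
Order-3 pole: residue = g''(a)/2; g''((3/8) - ((3/8)*sqrt(7))*i) = (224/50301) - ((1052768/17253243)*sqrt(7))*i, so the residue is (112/50301) - ((526384/17253243)*sqrt(7))*i.

The residue is (112/50301) - ((526384/17253243)*sqrt(7))*i.


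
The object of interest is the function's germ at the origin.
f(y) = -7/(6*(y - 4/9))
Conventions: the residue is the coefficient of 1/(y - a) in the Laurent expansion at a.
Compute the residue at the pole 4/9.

The residue is -7/6.

At the order-1 pole 4/9 set g(y) = (y - (4/9))*f(y) = -7/6.
Simple pole: residue = g(a) at a = 4/9, which is -7/6.


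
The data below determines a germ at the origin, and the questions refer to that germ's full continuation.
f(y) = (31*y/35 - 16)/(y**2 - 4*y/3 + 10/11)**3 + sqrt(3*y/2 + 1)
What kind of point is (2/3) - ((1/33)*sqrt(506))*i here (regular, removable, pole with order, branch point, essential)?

The denominator factor y**2 - 4*y/3 + 10/11 vanishes at (2/3) - ((1/33)*sqrt(506))*i and appears to the power 3; the numerator there equals (-1618/105) - ((31/1155)*sqrt(506))*i, nonzero, and no other factor vanishes.
The branch terms are analytic at this point.
Hence a pole whose order is the multiplicity, 3.

The point is a pole of order 3.


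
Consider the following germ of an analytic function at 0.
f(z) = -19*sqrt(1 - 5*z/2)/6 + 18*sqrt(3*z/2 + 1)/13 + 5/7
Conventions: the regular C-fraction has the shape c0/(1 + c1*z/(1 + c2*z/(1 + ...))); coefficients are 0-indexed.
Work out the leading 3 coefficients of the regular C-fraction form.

The regular C-fraction coefficients are [-583/546, 10913/2332, -37060083/7271176].

Taylor coefficients (expand at 0): a_0 = -583/546, a_1 = 1559/312, a_2 = 5203/2496.
c0 = a_0 = -583/546. Peel one level at a time: if S = 1 + c*z/S' with S'(0) = 1, then c is the z-coefficient of S and S' = c*z/(S - 1).
S_1 = c0/f = 1 + (10913/2332)*z + (259420581/10876448)*z^2 + ...; c1 = 10913/2332.
S_2 = c1*z/(S_1 - 1) = 1 + (-37060083/7271176)*z + ...; c2 = -37060083/7271176.


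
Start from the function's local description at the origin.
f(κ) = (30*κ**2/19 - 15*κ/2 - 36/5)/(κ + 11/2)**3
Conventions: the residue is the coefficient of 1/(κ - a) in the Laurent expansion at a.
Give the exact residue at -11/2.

The residue is 30/19.

At the order-3 pole -11/2 set g(κ) = (κ - (-11/2))^3*f(κ) = 30*κ**2/19 - 15*κ/2 - 36/5.
Order-3 pole: residue = g''(a)/2; g''(-11/2) = 60/19, so the residue is 30/19.


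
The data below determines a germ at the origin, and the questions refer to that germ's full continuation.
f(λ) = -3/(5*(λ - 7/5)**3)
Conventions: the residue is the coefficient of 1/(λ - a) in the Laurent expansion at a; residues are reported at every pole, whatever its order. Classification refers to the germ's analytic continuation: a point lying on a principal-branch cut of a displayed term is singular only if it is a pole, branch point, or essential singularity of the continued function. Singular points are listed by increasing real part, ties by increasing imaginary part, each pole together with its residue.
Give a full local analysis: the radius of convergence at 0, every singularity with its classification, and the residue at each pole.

Denominator factor (λ - 7/5)^3: pole of order 3 at 7/5, modulus 7/5.
The radius of convergence is the smallest modulus among the singular points: 7/5.
At the order-3 pole 7/5 set g(λ) = (λ - (7/5))^3*f(λ) = -3/5.
Order-3 pole: residue = g''(a)/2; g''(7/5) = 0, so the residue is 0.

Radius of convergence at 0: 7/5.
At 7/5: a pole of order 3; residue 0.


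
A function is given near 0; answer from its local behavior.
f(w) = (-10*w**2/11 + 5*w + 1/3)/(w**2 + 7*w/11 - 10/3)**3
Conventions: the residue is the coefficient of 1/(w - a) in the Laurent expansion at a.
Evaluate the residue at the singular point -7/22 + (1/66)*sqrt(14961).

The factor w**2 + 7*w/11 - 10/3 splits as (w - a)(w - a') with a = -7/22 + (1/66)*sqrt(14961), a' = -7/22 - (1/66)*sqrt(14961). At the order-3 pole a set g(w) = (w - a)^3*f(w) = [-10*w**2/11 + 5*w + 1/3] / (w - a')^3.
Order-3 pole: residue = g''(a)/2; g''(-7/22 + (1/66)*sqrt(14961)) = -(5371674/124027532803)*sqrt(14961), so the residue is -(2685837/124027532803)*sqrt(14961).

The residue is -(2685837/124027532803)*sqrt(14961).


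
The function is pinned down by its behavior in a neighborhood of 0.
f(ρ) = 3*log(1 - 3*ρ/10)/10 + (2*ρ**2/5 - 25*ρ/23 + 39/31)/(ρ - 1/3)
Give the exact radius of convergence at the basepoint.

Denominator factor (ρ - 1/3): pole of order 1 at 1/3, modulus 1/3.
Branch term (3/10)*log(1 - ρ/(10/3)): its argument vanishes at ρ = 10/3, a logarithmic branch point, modulus 10/3.
The radius of convergence is the smallest modulus among the singular points: 1/3.

The radius of convergence is 1/3.


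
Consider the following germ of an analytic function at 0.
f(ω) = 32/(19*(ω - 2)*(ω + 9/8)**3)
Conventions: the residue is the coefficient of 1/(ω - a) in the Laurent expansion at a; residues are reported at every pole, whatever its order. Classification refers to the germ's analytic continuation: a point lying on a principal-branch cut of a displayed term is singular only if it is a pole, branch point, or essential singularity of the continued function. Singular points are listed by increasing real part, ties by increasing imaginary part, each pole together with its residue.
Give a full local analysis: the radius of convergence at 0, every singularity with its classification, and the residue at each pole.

Radius of convergence at 0: 9/8.
At -9/8: a pole of order 3; residue -16384/296875.
At 2: a pole of order 1; residue 16384/296875.

Denominator factor (ω + 9/8)^3: pole of order 3 at -9/8, modulus 9/8.
Denominator factor (ω - 2): pole of order 1 at 2, modulus 2.
The radius of convergence is the smallest modulus among the singular points: 9/8.
At the order-3 pole -9/8 set g(ω) = (ω - (-9/8))^3*f(ω) = 32/(19*(ω - 2)).
Order-3 pole: residue = g''(a)/2; g''(-9/8) = -32768/296875, so the residue is -16384/296875.
At the order-1 pole 2 set g(ω) = (ω - (2))*f(ω) = 32/(19*(ω + 9/8)**3).
Simple pole: residue = g(a) at a = 2, which is 16384/296875.
List the singular points by increasing real part (a conjugate pair: the negative imaginary part first).


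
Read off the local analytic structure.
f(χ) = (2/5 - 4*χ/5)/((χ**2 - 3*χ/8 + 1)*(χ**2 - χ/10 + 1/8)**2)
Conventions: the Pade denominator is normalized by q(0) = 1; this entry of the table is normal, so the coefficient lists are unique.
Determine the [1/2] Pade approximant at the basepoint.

The Pade approximant has numerator coefficients [128/5, -204032/9145]; denominator coefficients [1, -61931/73160, 835314/45725].

Taylor coefficients needed (expand at 0): a_0 = 128/5, a_1 = -16/25, a_2 = -58526/125, a_3 = -961633/2500.
Write the denominator as Q(χ) = 1 + q1*χ + q2*χ^2. Requiring Q*f - P = O(χ^4) with deg P <= 1 kills the coefficients of χ^2..χ^3 in Q*f:
  χ^2: a_2 + q1*a_1 + q2*a_0 = 0, i.e. -58526/125 + (-16/25)*q1 + (128/5)*q2 = 0.
  χ^3: a_3 + q1*a_2 + q2*a_1 = 0, i.e. -961633/2500 + (-58526/125)*q1 + (-16/25)*q2 = 0.
Solving this linear system: q1 = -61931/73160, q2 = 835314/45725.
The numerator is Q*f truncated at degree 1: P0 = a_0 = 128/5; P1 = a_1 + q1*a_0 = -204032/9145.


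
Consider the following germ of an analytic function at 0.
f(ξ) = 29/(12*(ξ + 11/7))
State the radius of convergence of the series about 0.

The radius of convergence is 11/7.

Denominator factor (ξ + 11/7): pole of order 1 at -11/7, modulus 11/7.
The radius of convergence is the smallest modulus among the singular points: 11/7.


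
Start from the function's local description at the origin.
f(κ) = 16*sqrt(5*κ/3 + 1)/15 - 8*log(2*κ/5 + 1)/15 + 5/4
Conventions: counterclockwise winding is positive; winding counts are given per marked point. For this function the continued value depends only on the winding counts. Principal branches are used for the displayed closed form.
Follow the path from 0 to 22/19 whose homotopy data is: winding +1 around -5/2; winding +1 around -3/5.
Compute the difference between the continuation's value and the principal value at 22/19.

Continued minus principal equals (-(32/855)*sqrt(9519)) - ((16/15)*pi)*i.

The rational part is single-valued and drops out of the difference; each branch term changes only by its own monodromy.
(16/15)*sqrt(1 - κ/(-3/5)): winding +1 is odd, the square root flips sign, contributing -2*(16/15)*sqrt(1 - (22/19)/(-3/5)) = -2*(16/15)*sqrt(167/57) = -(32/855)*sqrt(9519).
(-8/15)*log(1 - κ/(-5/2)): each positive loop around -5/2 adds 2*pi*i to the log, so winding +1 contributes (-8/15)*(1)*2*pi*i = -(16/15)*pi*i.
Summing the contributions at κ = 22/19 gives (-(32/855)*sqrt(9519)) - ((16/15)*pi)*i.


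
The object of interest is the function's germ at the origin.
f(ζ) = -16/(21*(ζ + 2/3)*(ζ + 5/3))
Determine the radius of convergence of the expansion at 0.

Denominator factor (ζ + 5/3): pole of order 1 at -5/3, modulus 5/3.
Denominator factor (ζ + 2/3): pole of order 1 at -2/3, modulus 2/3.
The radius of convergence is the smallest modulus among the singular points: 2/3.

The radius of convergence is 2/3.


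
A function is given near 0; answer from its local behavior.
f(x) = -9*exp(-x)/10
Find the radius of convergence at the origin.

The factor exp(-x) is entire and contributes no finite singular point.
The polynomial part has no poles.
No finite singular points: the Taylor series at 0 converges everywhere.

The radius of convergence is infinite.


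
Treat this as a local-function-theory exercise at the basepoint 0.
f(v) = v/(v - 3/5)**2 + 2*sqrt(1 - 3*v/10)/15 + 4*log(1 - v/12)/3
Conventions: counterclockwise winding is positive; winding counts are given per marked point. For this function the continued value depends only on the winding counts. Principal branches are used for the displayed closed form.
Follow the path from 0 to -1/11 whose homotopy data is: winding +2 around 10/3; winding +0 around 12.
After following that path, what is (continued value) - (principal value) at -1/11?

The rational part is single-valued and drops out of the difference; each branch term changes only by its own monodromy.
(4/3)*log(1 - v/(12)): winding 0 around 12, so this term returns to its principal value, contribution 0.
(2/15)*sqrt(1 - v/(10/3)): winding +2 is even, the square root returns to the same sheet, contribution 0.
Summing the contributions at v = -1/11 gives 0.

Continued minus principal equals 0.


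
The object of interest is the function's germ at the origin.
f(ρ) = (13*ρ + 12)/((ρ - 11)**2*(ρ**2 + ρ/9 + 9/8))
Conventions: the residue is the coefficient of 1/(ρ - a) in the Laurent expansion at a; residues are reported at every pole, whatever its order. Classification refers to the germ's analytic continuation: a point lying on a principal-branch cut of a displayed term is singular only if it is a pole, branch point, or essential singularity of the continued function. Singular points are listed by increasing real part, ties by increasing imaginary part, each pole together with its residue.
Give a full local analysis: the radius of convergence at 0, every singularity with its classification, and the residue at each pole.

Radius of convergence at 0: (3/4)*sqrt(2).
At (-1/18) - ((1/36)*sqrt(1454))*i: a pole of order 1; residue (4727052/78872161) + ((48675708/57340061047)*sqrt(1454))*i.
At (-1/18) + ((1/36)*sqrt(1454))*i: a pole of order 1; residue (4727052/78872161) - ((48675708/57340061047)*sqrt(1454))*i.
At 11: a pole of order 2; residue -9454104/78872161.

Denominator factor (ρ - 11)^2: pole of order 2 at 11, modulus 11.
Denominator factor (ρ**2 + ρ/9 + 9/8): discriminant -727/162, complex-conjugate roots (-1/18) + ((1/36)*sqrt(1454))*i and (-1/18) - ((1/36)*sqrt(1454))*i; poles of order 1, moduli (3/4)*sqrt(2) and (3/4)*sqrt(2).
The radius of convergence is the smallest modulus among the singular points: (3/4)*sqrt(2).
The factor ρ**2 + ρ/9 + 9/8 splits as (ρ - a)(ρ - a') with a = (-1/18) - ((1/36)*sqrt(1454))*i, a' = (-1/18) + ((1/36)*sqrt(1454))*i. At the order-1 pole a set g(ρ) = (ρ - a)*f(ρ) = [(13*ρ + 12)/(ρ - 11)**2] / (ρ - a').
Simple pole: residue = g(a) at a = (-1/18) - ((1/36)*sqrt(1454))*i, which is (4727052/78872161) + ((48675708/57340061047)*sqrt(1454))*i.
The factor ρ**2 + ρ/9 + 9/8 splits as (ρ - a)(ρ - a') with a = (-1/18) + ((1/36)*sqrt(1454))*i, a' = (-1/18) - ((1/36)*sqrt(1454))*i. At the order-1 pole a set g(ρ) = (ρ - a)*f(ρ) = [(13*ρ + 12)/(ρ - 11)**2] / (ρ - a').
Simple pole: residue = g(a) at a = (-1/18) + ((1/36)*sqrt(1454))*i, which is (4727052/78872161) - ((48675708/57340061047)*sqrt(1454))*i.
At the order-2 pole 11 set g(ρ) = (ρ - (11))^2*f(ρ) = (13*ρ + 12)/(ρ**2 + ρ/9 + 9/8).
Order-2 pole: residue = g'(a); g'(11) = -9454104/78872161, so the residue is -9454104/78872161.
List the singular points by increasing real part (a conjugate pair: the negative imaginary part first).


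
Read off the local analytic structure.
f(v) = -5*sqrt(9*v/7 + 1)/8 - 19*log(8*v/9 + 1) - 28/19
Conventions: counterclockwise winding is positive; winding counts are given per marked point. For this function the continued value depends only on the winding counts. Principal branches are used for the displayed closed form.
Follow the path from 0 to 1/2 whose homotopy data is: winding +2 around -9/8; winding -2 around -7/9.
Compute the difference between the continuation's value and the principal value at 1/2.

Continued minus principal equals -(76)*pi*i.

The rational part is single-valued and drops out of the difference; each branch term changes only by its own monodromy.
(-5/8)*sqrt(1 - v/(-7/9)): winding -2 is even, the square root returns to the same sheet, contribution 0.
(-19)*log(1 - v/(-9/8)): each positive loop around -9/8 adds 2*pi*i to the log, so winding +2 contributes (-19)*(2)*2*pi*i = -(76)*pi*i.
Summing the contributions at v = 1/2 gives -(76)*pi*i.


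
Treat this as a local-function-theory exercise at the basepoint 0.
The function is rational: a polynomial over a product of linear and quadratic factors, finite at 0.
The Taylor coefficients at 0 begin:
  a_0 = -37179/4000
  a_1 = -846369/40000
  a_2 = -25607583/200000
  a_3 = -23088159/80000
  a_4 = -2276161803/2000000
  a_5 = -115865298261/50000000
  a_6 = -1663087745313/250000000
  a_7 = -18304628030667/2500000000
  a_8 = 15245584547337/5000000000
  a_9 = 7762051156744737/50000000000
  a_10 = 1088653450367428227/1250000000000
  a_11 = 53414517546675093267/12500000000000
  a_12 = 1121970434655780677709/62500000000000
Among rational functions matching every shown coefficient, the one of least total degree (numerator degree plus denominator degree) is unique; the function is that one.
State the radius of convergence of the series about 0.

No rational of total degree below 11 reproduces all 13 coefficients; solving the [2/9] Pade equations on them gives f(w) = (17*w**2/4 + 5*w/8 - 17/36)/((w - 1/3)**3*(w**2 - 2*w - 10/9)**3), whose expansion matches every shown term.
Denominator factor (w - 1/3)^3: pole of order 3 at 1/3, modulus 1/3.
Denominator factor (w**2 - 2*w - 10/9)^3: discriminant 76/9, real irrational roots 1 + (1/3)*sqrt(19) and 1 - (1/3)*sqrt(19); poles of order 3, moduli 1 + (1/3)*sqrt(19) and -1 + (1/3)*sqrt(19).
The radius of convergence is the smallest modulus among the singular points: 1/3.

The radius of convergence is 1/3.


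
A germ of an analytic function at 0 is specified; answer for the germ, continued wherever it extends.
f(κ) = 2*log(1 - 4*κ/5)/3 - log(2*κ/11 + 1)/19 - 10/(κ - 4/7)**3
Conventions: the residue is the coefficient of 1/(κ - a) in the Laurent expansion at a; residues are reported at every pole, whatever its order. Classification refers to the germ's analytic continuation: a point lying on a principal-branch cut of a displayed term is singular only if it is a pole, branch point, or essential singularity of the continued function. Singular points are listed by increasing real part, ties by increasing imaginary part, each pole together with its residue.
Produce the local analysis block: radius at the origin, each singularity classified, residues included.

Denominator factor (κ - 4/7)^3: pole of order 3 at 4/7, modulus 4/7.
Branch term (2/3)*log(1 - κ/(5/4)): its argument vanishes at κ = 5/4, a logarithmic branch point, modulus 5/4.
Branch term (-1/19)*log(1 - κ/(-11/2)): its argument vanishes at κ = -11/2, a logarithmic branch point, modulus 11/2.
The radius of convergence is the smallest modulus among the singular points: 4/7.
The branch terms are analytic at 4/7 and contribute nothing to the residue; only the rational part matters.
At the order-3 pole 4/7 set g(κ) = (κ - (4/7))^3*(rational part) = -10.
Order-3 pole: residue = g''(a)/2; g''(4/7) = 0, so the residue is 0.
List the singular points by increasing real part (a conjugate pair: the negative imaginary part first).

Radius of convergence at 0: 4/7.
At -11/2: a logarithmic branch point.
At 4/7: a pole of order 3; residue 0.
At 5/4: a logarithmic branch point.
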